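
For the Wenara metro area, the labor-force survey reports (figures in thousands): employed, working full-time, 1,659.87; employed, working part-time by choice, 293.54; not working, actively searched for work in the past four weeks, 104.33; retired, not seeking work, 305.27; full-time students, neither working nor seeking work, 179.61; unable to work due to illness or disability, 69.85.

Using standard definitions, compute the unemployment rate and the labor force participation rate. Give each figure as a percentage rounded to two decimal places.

Unemployment rate ≈ 5.07%; labor force participation rate ≈ 78.77%.

Employed = 1,659.87 + 293.54 = 1,953.41 thousand.
Unemployed = 104.33 thousand.
Labor force = 1,953.41 + 104.33 = 2,057.74 thousand.
Not in labor force = 305.27 + 179.61 + 69.85 = 554.73 thousand (those not working and not actively searching are outside the labor force).
Civilian working-age population = 2,057.74 + 554.73 = 2,612.47 thousand.
Unemployment rate = 104.33 / 2,057.74 = 5.07%.
Labor force participation rate = 2,057.74 / 2,612.47 = 78.77%.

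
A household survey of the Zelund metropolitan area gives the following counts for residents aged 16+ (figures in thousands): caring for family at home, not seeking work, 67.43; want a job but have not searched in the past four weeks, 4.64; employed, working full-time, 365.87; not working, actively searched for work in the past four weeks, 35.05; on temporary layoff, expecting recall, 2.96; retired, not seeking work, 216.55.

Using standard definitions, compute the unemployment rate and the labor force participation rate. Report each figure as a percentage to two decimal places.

Unemployment rate ≈ 9.41%; labor force participation rate ≈ 58.32%.

Employed = 365.87 thousand.
Unemployed = 35.05 + 2.96 = 38.01 thousand (jobless and actively searching, or on temporary layoff).
Labor force = 365.87 + 38.01 = 403.88 thousand.
Not in labor force = 67.43 + 4.64 + 216.55 = 288.62 thousand (those not working and not actively searching are outside the labor force — including those who want a job but have given up searching).
Civilian working-age population = 403.88 + 288.62 = 692.50 thousand.
Unemployment rate = 38.01 / 403.88 = 9.41%.
Labor force participation rate = 403.88 / 692.50 = 58.32%.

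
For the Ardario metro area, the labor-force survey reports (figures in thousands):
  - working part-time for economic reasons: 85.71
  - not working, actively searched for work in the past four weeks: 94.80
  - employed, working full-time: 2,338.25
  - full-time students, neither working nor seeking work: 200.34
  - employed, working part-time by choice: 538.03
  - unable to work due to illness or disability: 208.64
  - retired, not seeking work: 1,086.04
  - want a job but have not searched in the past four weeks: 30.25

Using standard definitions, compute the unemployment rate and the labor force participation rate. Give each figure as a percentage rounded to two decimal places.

Employed = 85.71 + 2,338.25 + 538.03 = 2,961.99 thousand (anyone who worked, including part-time for economic reasons, counts as employed).
Unemployed = 94.80 thousand.
Labor force = 2,961.99 + 94.80 = 3,056.79 thousand.
Not in labor force = 200.34 + 208.64 + 1,086.04 + 30.25 = 1,525.27 thousand (those not working and not actively searching are outside the labor force — including those who want a job but have given up searching).
Civilian working-age population = 3,056.79 + 1,525.27 = 4,582.06 thousand.
Unemployment rate = 94.80 / 3,056.79 = 3.10%.
Labor force participation rate = 3,056.79 / 4,582.06 = 66.71%.

Unemployment rate ≈ 3.10%; labor force participation rate ≈ 66.71%.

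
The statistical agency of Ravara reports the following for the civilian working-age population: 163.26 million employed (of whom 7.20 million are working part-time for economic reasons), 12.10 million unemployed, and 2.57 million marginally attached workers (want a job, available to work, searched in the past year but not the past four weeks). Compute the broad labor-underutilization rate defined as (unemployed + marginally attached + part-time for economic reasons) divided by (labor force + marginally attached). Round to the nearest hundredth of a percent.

Labor force = 163.26 + 12.10 = 175.36 million.
Numerator = 12.10 + 2.57 + 7.20 = 21.87 million.
Denominator = 175.36 + 2.57 = 177.93 million.
Broad rate = 21.87 / 177.93 = 12.29%.

Broad underutilization rate ≈ 12.29%.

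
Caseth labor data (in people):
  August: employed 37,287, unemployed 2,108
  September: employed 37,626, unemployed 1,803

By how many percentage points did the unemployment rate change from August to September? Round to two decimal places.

The unemployment rate changed by −0.78 percentage points.

August: labor force = 37,287 + 2,108 = 39,395; u = 2,108/39,395 = 5.35%.
September: labor force = 37,626 + 1,803 = 39,429; u = 1,803/39,429 = 4.57%.
Change = 4.57% − 5.35% = −0.78 pp.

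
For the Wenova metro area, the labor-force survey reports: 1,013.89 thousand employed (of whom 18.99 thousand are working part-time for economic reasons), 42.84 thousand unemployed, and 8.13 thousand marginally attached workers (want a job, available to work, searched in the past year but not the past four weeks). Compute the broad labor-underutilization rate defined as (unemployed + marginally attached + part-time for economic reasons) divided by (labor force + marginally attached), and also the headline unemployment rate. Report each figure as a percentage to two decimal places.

Broad underutilization rate ≈ 6.57%; headline unemployment rate ≈ 4.05%.

Labor force = 1,013.89 + 42.84 = 1,056.73 thousand.
Numerator = 42.84 + 8.13 + 18.99 = 69.96 thousand.
Denominator = 1,056.73 + 8.13 = 1,064.86 thousand.
Broad rate = 69.96 / 1,064.86 = 6.57%.
Headline unemployment rate = 42.84 / 1,056.73 = 4.05%.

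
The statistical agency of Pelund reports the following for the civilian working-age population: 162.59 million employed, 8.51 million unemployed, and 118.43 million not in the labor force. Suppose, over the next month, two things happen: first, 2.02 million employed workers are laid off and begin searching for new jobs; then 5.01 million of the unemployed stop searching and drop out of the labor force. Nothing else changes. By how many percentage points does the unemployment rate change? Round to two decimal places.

Initially, labor force = 162.59 + 8.51 = 171.10 million, so u = 8.51/171.10 = 4.97%.
After the first change, employed falls and unemployed rises by 2.02; labor force unchanged → E = 160.57, U = 10.53, labor force = 171.10 million.
After the second change, unemployed and labor force both fall by 5.01 → E = 160.57, U = 5.52, labor force = 166.09 million.
New unemployment rate = 5.52 / 166.09 = 3.32%.
Change = 3.32% − 4.97% = −1.65 percentage points.

The unemployment rate changes by −1.65 percentage points.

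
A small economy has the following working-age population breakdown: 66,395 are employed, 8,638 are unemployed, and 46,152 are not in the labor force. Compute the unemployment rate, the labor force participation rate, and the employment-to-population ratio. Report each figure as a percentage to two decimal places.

Unemployment rate ≈ 11.51%; labor force participation rate ≈ 61.92%; employment-population ratio ≈ 54.79%.

Labor force = employed + unemployed = 66,395 + 8,638 = 75,033.
Working-age population = 75,033 + 46,152 = 121,185.
Unemployment rate = 8,638 / 75,033 = 11.51%.
Labor force participation rate = 75,033 / 121,185 = 61.92%.
Employment-population ratio = 66,395 / 121,185 = 54.79%.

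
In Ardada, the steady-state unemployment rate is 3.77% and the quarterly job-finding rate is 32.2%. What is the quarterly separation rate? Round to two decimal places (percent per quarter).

From u* = s/(s+f): s = u·f/(1−u).
s = 0.0377 × 32.2 / (1 − 0.0377) = 1.2139 / 0.9623 ≈ 1.26% per quarter.

Separation rate ≈ 1.26% per quarter.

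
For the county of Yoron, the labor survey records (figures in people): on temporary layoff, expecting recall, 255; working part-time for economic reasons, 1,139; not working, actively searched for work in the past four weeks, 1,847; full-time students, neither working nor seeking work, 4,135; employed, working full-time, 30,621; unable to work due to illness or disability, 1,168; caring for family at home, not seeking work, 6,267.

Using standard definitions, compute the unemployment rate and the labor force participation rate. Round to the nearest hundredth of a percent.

Unemployment rate ≈ 6.21%; labor force participation rate ≈ 74.53%.

Employed = 1,139 + 30,621 = 31,760 (anyone who worked, including part-time for economic reasons, counts as employed).
Unemployed = 255 + 1,847 = 2,102 (jobless and actively searching, or on temporary layoff).
Labor force = 31,760 + 2,102 = 33,862.
Not in labor force = 4,135 + 1,168 + 6,267 = 11,570 (those not working and not actively searching are outside the labor force).
Civilian working-age population = 33,862 + 11,570 = 45,432.
Unemployment rate = 2,102 / 33,862 = 6.21%.
Labor force participation rate = 33,862 / 45,432 = 74.53%.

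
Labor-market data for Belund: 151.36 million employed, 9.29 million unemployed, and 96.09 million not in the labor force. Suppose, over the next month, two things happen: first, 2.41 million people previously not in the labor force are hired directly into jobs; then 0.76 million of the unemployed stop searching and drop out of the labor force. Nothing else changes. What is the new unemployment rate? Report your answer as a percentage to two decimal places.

Initially, labor force = 151.36 + 9.29 = 160.65 million, so u = 9.29/160.65 = 5.78%.
After the first change, employed and labor force both rise by 2.41; unemployed unchanged → E = 153.77, U = 9.29, labor force = 163.06 million.
After the second change, unemployed and labor force both fall by 0.76 → E = 153.77, U = 8.53, labor force = 162.30 million.
New unemployment rate = 8.53 / 162.30 = 5.26%.

New unemployment rate ≈ 5.26%.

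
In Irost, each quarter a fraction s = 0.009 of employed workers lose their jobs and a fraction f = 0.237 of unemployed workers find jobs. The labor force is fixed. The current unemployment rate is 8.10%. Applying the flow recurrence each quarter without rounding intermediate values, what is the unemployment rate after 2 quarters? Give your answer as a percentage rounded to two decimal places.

With a fixed labor force, u_{t+1} = u_t + s·(1−u_t) − f·u_t = u_t·(1−s−f) + s.
Here 1−s−f = 0.754 and s = 0.009.
u_1 = 0.081000 × 0.754 + 0.009 = 0.070074.
u_2 = 0.070074 × 0.754 + 0.009 = 0.061836.

Unemployment rate after two quarters ≈ 6.18%.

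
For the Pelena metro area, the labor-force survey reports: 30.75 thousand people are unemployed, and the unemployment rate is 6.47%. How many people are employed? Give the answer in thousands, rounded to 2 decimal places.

About 444.52 thousand are employed.

Labor force = U / u = 30.75 / 0.0647 ≈ 475.27 thousand.
Employed = labor force − unemployed = 475.27 − 30.75 = 444.52 thousand.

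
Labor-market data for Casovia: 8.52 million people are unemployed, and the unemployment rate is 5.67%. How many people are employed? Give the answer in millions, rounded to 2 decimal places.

Labor force = U / u = 8.52 / 0.0567 ≈ 150.26 million.
Employed = labor force − unemployed = 150.26 − 8.52 = 141.74 million.

About 141.74 million are employed.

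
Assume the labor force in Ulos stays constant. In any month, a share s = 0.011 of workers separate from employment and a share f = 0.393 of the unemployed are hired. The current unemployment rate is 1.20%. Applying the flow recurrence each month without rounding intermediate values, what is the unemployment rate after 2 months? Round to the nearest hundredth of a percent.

Unemployment rate after two months ≈ 2.18%.

With a fixed labor force, u_{t+1} = u_t + s·(1−u_t) − f·u_t = u_t·(1−s−f) + s.
Here 1−s−f = 0.596 and s = 0.011.
u_1 = 0.012000 × 0.596 + 0.011 = 0.018152.
u_2 = 0.018152 × 0.596 + 0.011 = 0.021819.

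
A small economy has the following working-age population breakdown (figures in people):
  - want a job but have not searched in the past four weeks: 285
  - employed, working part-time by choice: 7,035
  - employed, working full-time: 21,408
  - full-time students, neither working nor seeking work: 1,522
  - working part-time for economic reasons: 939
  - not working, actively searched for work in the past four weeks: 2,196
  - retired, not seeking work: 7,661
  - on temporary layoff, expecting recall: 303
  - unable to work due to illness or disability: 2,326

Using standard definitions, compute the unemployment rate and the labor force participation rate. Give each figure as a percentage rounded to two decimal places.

Employed = 7,035 + 21,408 + 939 = 29,382 (anyone who worked, including part-time for economic reasons, counts as employed).
Unemployed = 2,196 + 303 = 2,499 (jobless and actively searching, or on temporary layoff).
Labor force = 29,382 + 2,499 = 31,881.
Not in labor force = 285 + 1,522 + 7,661 + 2,326 = 11,794 (those not working and not actively searching are outside the labor force — including those who want a job but have given up searching).
Civilian working-age population = 31,881 + 11,794 = 43,675.
Unemployment rate = 2,499 / 31,881 = 7.84%.
Labor force participation rate = 31,881 / 43,675 = 73.00%.

Unemployment rate ≈ 7.84%; labor force participation rate ≈ 73.00%.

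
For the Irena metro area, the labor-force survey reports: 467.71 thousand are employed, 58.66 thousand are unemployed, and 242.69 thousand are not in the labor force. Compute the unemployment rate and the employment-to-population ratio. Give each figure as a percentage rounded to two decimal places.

Labor force = employed + unemployed = 467.71 + 58.66 = 526.37 thousand.
Working-age population = 526.37 + 242.69 = 769.06 thousand.
Unemployment rate = 58.66 / 526.37 = 11.14%.
Employment-population ratio = 467.71 / 769.06 = 60.82%.

Unemployment rate ≈ 11.14%; employment-population ratio ≈ 60.82%.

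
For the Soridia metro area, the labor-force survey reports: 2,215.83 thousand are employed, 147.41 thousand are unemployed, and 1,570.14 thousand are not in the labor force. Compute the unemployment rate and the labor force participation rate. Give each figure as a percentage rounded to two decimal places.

Unemployment rate ≈ 6.24%; labor force participation rate ≈ 60.08%.

Labor force = employed + unemployed = 2,215.83 + 147.41 = 2,363.24 thousand.
Working-age population = 2,363.24 + 1,570.14 = 3,933.38 thousand.
Unemployment rate = 147.41 / 2,363.24 = 6.24%.
Labor force participation rate = 2,363.24 / 3,933.38 = 60.08%.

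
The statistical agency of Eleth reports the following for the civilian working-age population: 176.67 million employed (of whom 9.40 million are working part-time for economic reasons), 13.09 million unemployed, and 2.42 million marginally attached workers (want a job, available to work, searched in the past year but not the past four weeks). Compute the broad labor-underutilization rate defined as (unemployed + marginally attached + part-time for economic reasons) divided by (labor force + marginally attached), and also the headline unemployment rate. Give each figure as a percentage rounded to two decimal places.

Labor force = 176.67 + 13.09 = 189.76 million.
Numerator = 13.09 + 2.42 + 9.40 = 24.91 million.
Denominator = 189.76 + 2.42 = 192.18 million.
Broad rate = 24.91 / 192.18 = 12.96%.
Headline unemployment rate = 13.09 / 189.76 = 6.90%.

Broad underutilization rate ≈ 12.96%; headline unemployment rate ≈ 6.90%.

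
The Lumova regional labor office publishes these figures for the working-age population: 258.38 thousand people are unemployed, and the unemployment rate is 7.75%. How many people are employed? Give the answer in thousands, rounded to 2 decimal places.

Labor force = U / u = 258.38 / 0.0775 ≈ 3,333.94 thousand.
Employed = labor force − unemployed = 3,333.94 − 258.38 = 3,075.56 thousand.

About 3,075.56 thousand are employed.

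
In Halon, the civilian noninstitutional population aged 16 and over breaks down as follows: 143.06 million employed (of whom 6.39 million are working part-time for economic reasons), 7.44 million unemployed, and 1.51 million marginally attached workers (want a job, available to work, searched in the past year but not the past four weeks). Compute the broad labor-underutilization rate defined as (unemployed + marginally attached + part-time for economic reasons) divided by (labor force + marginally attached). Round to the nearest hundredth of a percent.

Labor force = 143.06 + 7.44 = 150.50 million.
Numerator = 7.44 + 1.51 + 6.39 = 15.34 million.
Denominator = 150.50 + 1.51 = 152.01 million.
Broad rate = 15.34 / 152.01 = 10.09%.

Broad underutilization rate ≈ 10.09%.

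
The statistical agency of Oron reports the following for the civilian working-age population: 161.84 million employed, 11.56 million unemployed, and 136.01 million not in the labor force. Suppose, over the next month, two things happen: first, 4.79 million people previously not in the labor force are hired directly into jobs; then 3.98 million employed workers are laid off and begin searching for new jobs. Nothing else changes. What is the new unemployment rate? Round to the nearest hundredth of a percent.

New unemployment rate ≈ 8.72%.

Initially, labor force = 161.84 + 11.56 = 173.40 million, so u = 11.56/173.40 = 6.67%.
After the first change, employed and labor force both rise by 4.79; unemployed unchanged → E = 166.63, U = 11.56, labor force = 178.19 million.
After the second change, employed falls and unemployed rises by 3.98; labor force unchanged → E = 162.65, U = 15.54, labor force = 178.19 million.
New unemployment rate = 15.54 / 178.19 = 8.72%.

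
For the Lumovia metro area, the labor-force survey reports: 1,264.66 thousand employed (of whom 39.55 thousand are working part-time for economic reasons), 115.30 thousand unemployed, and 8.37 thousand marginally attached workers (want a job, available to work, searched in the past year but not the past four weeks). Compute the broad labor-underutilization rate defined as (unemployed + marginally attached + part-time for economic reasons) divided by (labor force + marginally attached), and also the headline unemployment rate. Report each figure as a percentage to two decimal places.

Broad underutilization rate ≈ 11.76%; headline unemployment rate ≈ 8.36%.

Labor force = 1,264.66 + 115.30 = 1,379.96 thousand.
Numerator = 115.30 + 8.37 + 39.55 = 163.22 thousand.
Denominator = 1,379.96 + 8.37 = 1,388.33 thousand.
Broad rate = 163.22 / 1,388.33 = 11.76%.
Headline unemployment rate = 115.30 / 1,379.96 = 8.36%.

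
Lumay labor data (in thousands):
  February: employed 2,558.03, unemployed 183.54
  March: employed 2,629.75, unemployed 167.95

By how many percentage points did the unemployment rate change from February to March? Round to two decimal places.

February: labor force = 2,558.03 + 183.54 = 2,741.57; u = 183.54/2,741.57 = 6.69%.
March: labor force = 2,629.75 + 167.95 = 2,797.70; u = 167.95/2,797.70 = 6.00%.
Change = 6.00% − 6.69% = −0.69 pp.

The unemployment rate changed by −0.69 percentage points.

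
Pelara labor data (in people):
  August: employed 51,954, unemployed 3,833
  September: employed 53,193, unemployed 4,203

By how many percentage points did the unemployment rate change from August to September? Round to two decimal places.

August: labor force = 51,954 + 3,833 = 55,787; u = 3,833/55,787 = 6.87%.
September: labor force = 53,193 + 4,203 = 57,396; u = 4,203/57,396 = 7.32%.
Change = 7.32% − 6.87% = +0.45 pp.

The unemployment rate changed by +0.45 percentage points.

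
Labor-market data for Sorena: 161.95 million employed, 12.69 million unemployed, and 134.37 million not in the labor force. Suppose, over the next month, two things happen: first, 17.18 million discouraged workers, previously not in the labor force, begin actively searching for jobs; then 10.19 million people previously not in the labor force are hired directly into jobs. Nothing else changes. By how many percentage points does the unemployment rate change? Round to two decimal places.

The unemployment rate changes by +7.52 percentage points.

Initially, labor force = 161.95 + 12.69 = 174.64 million, so u = 12.69/174.64 = 7.27%.
After the first change, unemployed and labor force both rise by 17.18 → E = 161.95, U = 29.87, labor force = 191.82 million.
After the second change, employed and labor force both rise by 10.19; unemployed unchanged → E = 172.14, U = 29.87, labor force = 202.01 million.
New unemployment rate = 29.87 / 202.01 = 14.79%.
Change = 14.79% − 7.27% = +7.52 percentage points.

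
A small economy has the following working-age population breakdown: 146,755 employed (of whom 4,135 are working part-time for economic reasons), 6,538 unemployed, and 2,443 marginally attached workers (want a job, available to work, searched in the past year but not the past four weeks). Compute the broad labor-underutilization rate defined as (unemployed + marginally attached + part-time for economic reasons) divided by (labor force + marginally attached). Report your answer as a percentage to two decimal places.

Broad underutilization rate ≈ 8.42%.

Labor force = 146,755 + 6,538 = 153,293.
Numerator = 6,538 + 2,443 + 4,135 = 13,116.
Denominator = 153,293 + 2,443 = 155,736.
Broad rate = 13,116 / 155,736 = 8.42%.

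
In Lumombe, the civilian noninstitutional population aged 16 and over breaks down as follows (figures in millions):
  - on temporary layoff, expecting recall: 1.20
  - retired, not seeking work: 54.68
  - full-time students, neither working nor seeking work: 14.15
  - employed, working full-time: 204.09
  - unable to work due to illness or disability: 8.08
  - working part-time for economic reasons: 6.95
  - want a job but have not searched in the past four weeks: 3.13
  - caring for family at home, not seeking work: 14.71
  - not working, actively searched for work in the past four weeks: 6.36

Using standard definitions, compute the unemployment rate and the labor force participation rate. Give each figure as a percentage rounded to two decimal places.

Unemployment rate ≈ 3.46%; labor force participation rate ≈ 69.76%.

Employed = 204.09 + 6.95 = 211.04 million (anyone who worked, including part-time for economic reasons, counts as employed).
Unemployed = 1.20 + 6.36 = 7.56 million (jobless and actively searching, or on temporary layoff).
Labor force = 211.04 + 7.56 = 218.60 million.
Not in labor force = 54.68 + 14.15 + 8.08 + 3.13 + 14.71 = 94.75 million (those not working and not actively searching are outside the labor force — including those who want a job but have given up searching).
Civilian working-age population = 218.60 + 94.75 = 313.35 million.
Unemployment rate = 7.56 / 218.60 = 3.46%.
Labor force participation rate = 218.60 / 313.35 = 69.76%.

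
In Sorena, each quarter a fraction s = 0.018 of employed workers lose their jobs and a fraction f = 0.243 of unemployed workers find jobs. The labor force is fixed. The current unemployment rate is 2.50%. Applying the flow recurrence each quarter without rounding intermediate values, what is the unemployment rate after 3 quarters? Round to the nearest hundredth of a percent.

With a fixed labor force, u_{t+1} = u_t + s·(1−u_t) − f·u_t = u_t·(1−s−f) + s.
Here 1−s−f = 0.739 and s = 0.018.
u_1 = 0.025000 × 0.739 + 0.018 = 0.036475.
u_2 = 0.036475 × 0.739 + 0.018 = 0.044955.
u_3 = 0.044955 × 0.739 + 0.018 = 0.051222.

Unemployment rate after three quarters ≈ 5.12%.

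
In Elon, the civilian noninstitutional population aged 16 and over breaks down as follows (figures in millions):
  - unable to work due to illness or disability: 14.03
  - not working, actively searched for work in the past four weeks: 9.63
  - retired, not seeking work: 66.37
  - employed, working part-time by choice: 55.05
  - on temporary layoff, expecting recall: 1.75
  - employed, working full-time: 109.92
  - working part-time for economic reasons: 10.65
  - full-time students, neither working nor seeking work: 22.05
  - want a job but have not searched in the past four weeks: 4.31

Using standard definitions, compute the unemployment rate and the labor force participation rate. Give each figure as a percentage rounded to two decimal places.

Unemployment rate ≈ 6.09%; labor force participation rate ≈ 63.66%.

Employed = 55.05 + 109.92 + 10.65 = 175.62 million (anyone who worked, including part-time for economic reasons, counts as employed).
Unemployed = 9.63 + 1.75 = 11.38 million (jobless and actively searching, or on temporary layoff).
Labor force = 175.62 + 11.38 = 187.00 million.
Not in labor force = 14.03 + 66.37 + 22.05 + 4.31 = 106.76 million (those not working and not actively searching are outside the labor force — including those who want a job but have given up searching).
Civilian working-age population = 187.00 + 106.76 = 293.76 million.
Unemployment rate = 11.38 / 187.00 = 6.09%.
Labor force participation rate = 187.00 / 293.76 = 63.66%.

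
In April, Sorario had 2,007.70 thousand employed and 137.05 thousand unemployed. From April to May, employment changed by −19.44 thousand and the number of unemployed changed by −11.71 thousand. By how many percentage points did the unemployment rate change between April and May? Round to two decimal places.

The unemployment rate changed by −0.46 percentage points.

April: labor force = 2,007.70 + 137.05 = 2,144.75; u = 137.05/2,144.75 = 6.39%.
May: labor force = 1,988.26 + 125.34 = 2,113.60; u = 125.34/2,113.60 = 5.93%.
Change = 5.93% − 6.39% = −0.46 pp.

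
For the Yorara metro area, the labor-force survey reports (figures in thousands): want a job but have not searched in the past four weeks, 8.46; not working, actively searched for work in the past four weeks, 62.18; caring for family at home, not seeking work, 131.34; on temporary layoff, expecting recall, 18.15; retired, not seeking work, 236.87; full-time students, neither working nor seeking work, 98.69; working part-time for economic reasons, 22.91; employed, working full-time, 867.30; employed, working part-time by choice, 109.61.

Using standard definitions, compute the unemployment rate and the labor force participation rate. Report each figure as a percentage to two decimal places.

Employed = 22.91 + 867.30 + 109.61 = 999.82 thousand (anyone who worked, including part-time for economic reasons, counts as employed).
Unemployed = 62.18 + 18.15 = 80.33 thousand (jobless and actively searching, or on temporary layoff).
Labor force = 999.82 + 80.33 = 1,080.15 thousand.
Not in labor force = 8.46 + 131.34 + 236.87 + 98.69 = 475.36 thousand (those not working and not actively searching are outside the labor force — including those who want a job but have given up searching).
Civilian working-age population = 1,080.15 + 475.36 = 1,555.51 thousand.
Unemployment rate = 80.33 / 1,080.15 = 7.44%.
Labor force participation rate = 1,080.15 / 1,555.51 = 69.44%.

Unemployment rate ≈ 7.44%; labor force participation rate ≈ 69.44%.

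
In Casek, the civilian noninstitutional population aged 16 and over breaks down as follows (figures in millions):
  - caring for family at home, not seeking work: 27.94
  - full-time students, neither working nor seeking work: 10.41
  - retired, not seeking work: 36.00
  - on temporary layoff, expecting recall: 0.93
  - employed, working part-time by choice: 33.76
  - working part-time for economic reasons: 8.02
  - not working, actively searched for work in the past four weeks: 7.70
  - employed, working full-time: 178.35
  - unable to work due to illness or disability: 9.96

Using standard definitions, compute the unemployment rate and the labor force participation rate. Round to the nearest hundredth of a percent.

Unemployment rate ≈ 3.77%; labor force participation rate ≈ 73.07%.

Employed = 33.76 + 8.02 + 178.35 = 220.13 million (anyone who worked, including part-time for economic reasons, counts as employed).
Unemployed = 0.93 + 7.70 = 8.63 million (jobless and actively searching, or on temporary layoff).
Labor force = 220.13 + 8.63 = 228.76 million.
Not in labor force = 27.94 + 10.41 + 36.00 + 9.96 = 84.31 million (those not working and not actively searching are outside the labor force).
Civilian working-age population = 228.76 + 84.31 = 313.07 million.
Unemployment rate = 8.63 / 228.76 = 3.77%.
Labor force participation rate = 228.76 / 313.07 = 73.07%.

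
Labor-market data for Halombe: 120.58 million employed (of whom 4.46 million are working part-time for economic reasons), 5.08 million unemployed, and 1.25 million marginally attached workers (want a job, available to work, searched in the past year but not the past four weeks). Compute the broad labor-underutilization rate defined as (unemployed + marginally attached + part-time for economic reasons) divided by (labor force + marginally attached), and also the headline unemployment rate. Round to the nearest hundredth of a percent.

Labor force = 120.58 + 5.08 = 125.66 million.
Numerator = 5.08 + 1.25 + 4.46 = 10.79 million.
Denominator = 125.66 + 1.25 = 126.91 million.
Broad rate = 10.79 / 126.91 = 8.50%.
Headline unemployment rate = 5.08 / 125.66 = 4.04%.

Broad underutilization rate ≈ 8.50%; headline unemployment rate ≈ 4.04%.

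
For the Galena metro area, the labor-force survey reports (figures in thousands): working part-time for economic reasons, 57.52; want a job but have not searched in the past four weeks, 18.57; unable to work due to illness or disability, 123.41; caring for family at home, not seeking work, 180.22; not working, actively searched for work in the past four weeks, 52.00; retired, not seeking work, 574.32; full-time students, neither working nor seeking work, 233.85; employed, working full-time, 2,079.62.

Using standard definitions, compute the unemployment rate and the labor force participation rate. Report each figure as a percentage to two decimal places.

Employed = 57.52 + 2,079.62 = 2,137.14 thousand (anyone who worked, including part-time for economic reasons, counts as employed).
Unemployed = 52.00 thousand.
Labor force = 2,137.14 + 52.00 = 2,189.14 thousand.
Not in labor force = 18.57 + 123.41 + 180.22 + 574.32 + 233.85 = 1,130.37 thousand (those not working and not actively searching are outside the labor force — including those who want a job but have given up searching).
Civilian working-age population = 2,189.14 + 1,130.37 = 3,319.51 thousand.
Unemployment rate = 52.00 / 2,189.14 = 2.38%.
Labor force participation rate = 2,189.14 / 3,319.51 = 65.95%.

Unemployment rate ≈ 2.38%; labor force participation rate ≈ 65.95%.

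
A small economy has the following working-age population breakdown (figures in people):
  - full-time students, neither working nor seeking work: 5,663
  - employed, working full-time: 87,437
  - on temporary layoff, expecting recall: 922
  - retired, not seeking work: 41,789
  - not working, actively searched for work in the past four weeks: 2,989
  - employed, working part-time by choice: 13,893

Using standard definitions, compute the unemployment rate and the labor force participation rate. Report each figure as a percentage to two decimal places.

Employed = 87,437 + 13,893 = 101,330.
Unemployed = 922 + 2,989 = 3,911 (jobless and actively searching, or on temporary layoff).
Labor force = 101,330 + 3,911 = 105,241.
Not in labor force = 5,663 + 41,789 = 47,452 (those not working and not actively searching are outside the labor force).
Civilian working-age population = 105,241 + 47,452 = 152,693.
Unemployment rate = 3,911 / 105,241 = 3.72%.
Labor force participation rate = 105,241 / 152,693 = 68.92%.

Unemployment rate ≈ 3.72%; labor force participation rate ≈ 68.92%.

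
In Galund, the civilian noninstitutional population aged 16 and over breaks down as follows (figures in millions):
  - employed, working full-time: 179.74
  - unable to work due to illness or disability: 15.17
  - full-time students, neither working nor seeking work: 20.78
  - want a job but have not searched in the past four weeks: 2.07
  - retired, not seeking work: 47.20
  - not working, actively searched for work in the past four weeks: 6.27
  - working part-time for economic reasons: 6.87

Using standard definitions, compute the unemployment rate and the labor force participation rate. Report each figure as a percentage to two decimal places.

Employed = 179.74 + 6.87 = 186.61 million (anyone who worked, including part-time for economic reasons, counts as employed).
Unemployed = 6.27 million.
Labor force = 186.61 + 6.27 = 192.88 million.
Not in labor force = 15.17 + 20.78 + 2.07 + 47.20 = 85.22 million (those not working and not actively searching are outside the labor force — including those who want a job but have given up searching).
Civilian working-age population = 192.88 + 85.22 = 278.10 million.
Unemployment rate = 6.27 / 192.88 = 3.25%.
Labor force participation rate = 192.88 / 278.10 = 69.36%.

Unemployment rate ≈ 3.25%; labor force participation rate ≈ 69.36%.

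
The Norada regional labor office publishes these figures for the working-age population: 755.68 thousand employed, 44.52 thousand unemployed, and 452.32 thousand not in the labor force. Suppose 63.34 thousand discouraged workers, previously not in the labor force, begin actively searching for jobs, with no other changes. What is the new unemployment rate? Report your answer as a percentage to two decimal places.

Initially, labor force = 755.68 + 44.52 = 800.20 thousand, so u = 44.52/800.20 = 5.56%.
After the change, unemployed and labor force both rise by 63.34 → E = 755.68, U = 107.86, labor force = 863.54 thousand.
New unemployment rate = 107.86 / 863.54 = 12.49%.

New unemployment rate ≈ 12.49%.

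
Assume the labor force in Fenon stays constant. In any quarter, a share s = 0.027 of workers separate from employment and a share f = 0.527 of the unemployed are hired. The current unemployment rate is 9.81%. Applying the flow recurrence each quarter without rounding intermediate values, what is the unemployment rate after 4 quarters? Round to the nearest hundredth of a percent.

With a fixed labor force, u_{t+1} = u_t + s·(1−u_t) − f·u_t = u_t·(1−s−f) + s.
Here 1−s−f = 0.446 and s = 0.027.
u_1 = 0.098100 × 0.446 + 0.027 = 0.070753.
u_2 = 0.070753 × 0.446 + 0.027 = 0.058556.
u_3 = 0.058556 × 0.446 + 0.027 = 0.053116.
u_4 = 0.053116 × 0.446 + 0.027 = 0.050690.

Unemployment rate after four quarters ≈ 5.07%.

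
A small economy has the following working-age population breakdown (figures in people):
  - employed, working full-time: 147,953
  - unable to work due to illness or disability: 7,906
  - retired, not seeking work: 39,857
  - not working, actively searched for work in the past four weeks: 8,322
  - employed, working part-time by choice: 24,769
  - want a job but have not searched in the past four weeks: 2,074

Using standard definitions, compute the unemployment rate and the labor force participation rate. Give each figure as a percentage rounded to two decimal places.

Employed = 147,953 + 24,769 = 172,722.
Unemployed = 8,322.
Labor force = 172,722 + 8,322 = 181,044.
Not in labor force = 7,906 + 39,857 + 2,074 = 49,837 (those not working and not actively searching are outside the labor force — including those who want a job but have given up searching).
Civilian working-age population = 181,044 + 49,837 = 230,881.
Unemployment rate = 8,322 / 181,044 = 4.60%.
Labor force participation rate = 181,044 / 230,881 = 78.41%.

Unemployment rate ≈ 4.60%; labor force participation rate ≈ 78.41%.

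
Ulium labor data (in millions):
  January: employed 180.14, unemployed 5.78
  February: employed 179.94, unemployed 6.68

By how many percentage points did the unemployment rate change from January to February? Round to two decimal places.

The unemployment rate changed by +0.47 percentage points.

January: labor force = 180.14 + 5.78 = 185.92; u = 5.78/185.92 = 3.11%.
February: labor force = 179.94 + 6.68 = 186.62; u = 6.68/186.62 = 3.58%.
Change = 3.58% − 3.11% = +0.47 pp.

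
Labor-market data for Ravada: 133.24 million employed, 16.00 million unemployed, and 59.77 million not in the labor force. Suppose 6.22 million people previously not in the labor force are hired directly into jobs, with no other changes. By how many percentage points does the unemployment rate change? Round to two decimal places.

The unemployment rate changes by −0.43 percentage points.

Initially, labor force = 133.24 + 16.00 = 149.24 million, so u = 16.00/149.24 = 10.72%.
After the change, employed and labor force both rise by 6.22; unemployed unchanged → E = 139.46, U = 16.00, labor force = 155.46 million.
New unemployment rate = 16.00 / 155.46 = 10.29%.
Change = 10.29% − 10.72% = −0.43 percentage points.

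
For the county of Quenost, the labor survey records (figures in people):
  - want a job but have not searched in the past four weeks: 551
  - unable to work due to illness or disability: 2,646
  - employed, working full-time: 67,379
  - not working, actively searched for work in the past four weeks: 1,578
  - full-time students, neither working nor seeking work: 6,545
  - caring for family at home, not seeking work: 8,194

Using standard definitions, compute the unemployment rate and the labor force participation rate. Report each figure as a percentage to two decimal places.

Employed = 67,379.
Unemployed = 1,578.
Labor force = 67,379 + 1,578 = 68,957.
Not in labor force = 551 + 2,646 + 6,545 + 8,194 = 17,936 (those not working and not actively searching are outside the labor force — including those who want a job but have given up searching).
Civilian working-age population = 68,957 + 17,936 = 86,893.
Unemployment rate = 1,578 / 68,957 = 2.29%.
Labor force participation rate = 68,957 / 86,893 = 79.36%.

Unemployment rate ≈ 2.29%; labor force participation rate ≈ 79.36%.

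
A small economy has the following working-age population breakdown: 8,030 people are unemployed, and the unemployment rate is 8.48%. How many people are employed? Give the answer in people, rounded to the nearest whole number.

About 86,663 are employed.

Labor force = U / u = 8,030 / 0.0848 ≈ 94,693.
Employed = labor force − unemployed = 94,693 − 8,030 = 86,663.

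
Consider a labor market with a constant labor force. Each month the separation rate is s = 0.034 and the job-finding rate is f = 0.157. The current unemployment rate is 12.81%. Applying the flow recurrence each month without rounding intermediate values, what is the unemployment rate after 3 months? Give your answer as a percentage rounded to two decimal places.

With a fixed labor force, u_{t+1} = u_t + s·(1−u_t) − f·u_t = u_t·(1−s−f) + s.
Here 1−s−f = 0.809 and s = 0.034.
u_1 = 0.128100 × 0.809 + 0.034 = 0.137633.
u_2 = 0.137633 × 0.809 + 0.034 = 0.145345.
u_3 = 0.145345 × 0.809 + 0.034 = 0.151584.

Unemployment rate after three months ≈ 15.16%.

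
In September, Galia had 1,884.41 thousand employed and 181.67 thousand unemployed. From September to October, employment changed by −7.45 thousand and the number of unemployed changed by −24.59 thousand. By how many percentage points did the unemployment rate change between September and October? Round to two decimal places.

The unemployment rate changed by −1.07 percentage points.

September: labor force = 1,884.41 + 181.67 = 2,066.08; u = 181.67/2,066.08 = 8.79%.
October: labor force = 1,876.96 + 157.08 = 2,034.04; u = 157.08/2,034.04 = 7.72%.
Change = 7.72% − 8.79% = −1.07 pp.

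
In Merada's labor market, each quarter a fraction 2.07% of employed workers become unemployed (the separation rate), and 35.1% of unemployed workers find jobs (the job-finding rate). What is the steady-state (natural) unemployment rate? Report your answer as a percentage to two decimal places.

At steady state the flows balance: s·E = f·U, so U/(E+U) = s/(s+f).
u* = 2.07 / (2.07 + 35.1) = 2.07 / 37.17 = 5.57%.

Steady-state unemployment rate ≈ 5.57%.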